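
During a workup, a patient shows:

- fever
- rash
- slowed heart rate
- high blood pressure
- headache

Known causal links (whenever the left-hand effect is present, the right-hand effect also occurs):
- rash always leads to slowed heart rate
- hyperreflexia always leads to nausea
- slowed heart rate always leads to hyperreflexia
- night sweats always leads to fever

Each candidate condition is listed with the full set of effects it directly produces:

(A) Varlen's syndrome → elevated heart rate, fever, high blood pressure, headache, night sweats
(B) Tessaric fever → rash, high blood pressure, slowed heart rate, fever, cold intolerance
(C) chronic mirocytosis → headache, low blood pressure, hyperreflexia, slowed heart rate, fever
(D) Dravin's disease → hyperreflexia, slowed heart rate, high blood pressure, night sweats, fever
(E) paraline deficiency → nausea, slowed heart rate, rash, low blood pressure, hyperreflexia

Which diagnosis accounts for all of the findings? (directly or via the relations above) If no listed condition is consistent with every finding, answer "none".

none

Per-candidate check:
(A) Varlen's syndrome — fever match; rash miss; slowed heart rate miss; high blood pressure match; headache match
(B) Tessaric fever — does not account for headache
(C) chronic mirocytosis — fever match; rash miss; slowed heart rate match; high blood pressure miss; headache match
(D) Dravin's disease — fever match; rash miss; slowed heart rate match; high blood pressure match; headache miss
(E) paraline deficiency — fever miss; rash match; slowed heart rate match; high blood pressure miss; headache miss
None of the listed candidates fits everything.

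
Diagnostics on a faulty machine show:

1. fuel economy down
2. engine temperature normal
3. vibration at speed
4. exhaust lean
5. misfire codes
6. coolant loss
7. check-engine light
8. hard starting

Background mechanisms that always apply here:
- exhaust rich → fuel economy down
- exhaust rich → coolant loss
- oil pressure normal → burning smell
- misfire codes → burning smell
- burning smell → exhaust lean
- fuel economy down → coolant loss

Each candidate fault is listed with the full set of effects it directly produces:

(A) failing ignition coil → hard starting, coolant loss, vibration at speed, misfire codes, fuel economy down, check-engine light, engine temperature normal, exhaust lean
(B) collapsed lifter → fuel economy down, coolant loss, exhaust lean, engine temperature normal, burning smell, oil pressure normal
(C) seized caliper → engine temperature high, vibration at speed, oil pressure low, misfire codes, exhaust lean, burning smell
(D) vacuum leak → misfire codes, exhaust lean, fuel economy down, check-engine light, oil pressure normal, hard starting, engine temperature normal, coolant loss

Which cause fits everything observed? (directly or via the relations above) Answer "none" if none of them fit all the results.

A

Per-candidate check:
(A) failing ignition coil — fuel economy down yes; engine temperature normal yes; vibration at speed yes; exhaust lean yes; misfire codes yes; coolant loss yes; check-engine light yes; hard starting yes
(B) collapsed lifter — fuel economy down yes; engine temperature normal yes; vibration at speed NO; exhaust lean yes; misfire codes NO; coolant loss yes; check-engine light NO; hard starting NO
(C) seized caliper — fuel economy down NO; engine temperature normal NO; vibration at speed yes; exhaust lean yes; misfire codes yes; coolant loss NO; check-engine light NO; hard starting NO
(D) vacuum leak — fuel economy down yes; engine temperature normal yes; vibration at speed NO; exhaust lean yes; misfire codes yes; coolant loss yes; check-engine light yes; hard starting yes
Only (A) is consistent with every observation.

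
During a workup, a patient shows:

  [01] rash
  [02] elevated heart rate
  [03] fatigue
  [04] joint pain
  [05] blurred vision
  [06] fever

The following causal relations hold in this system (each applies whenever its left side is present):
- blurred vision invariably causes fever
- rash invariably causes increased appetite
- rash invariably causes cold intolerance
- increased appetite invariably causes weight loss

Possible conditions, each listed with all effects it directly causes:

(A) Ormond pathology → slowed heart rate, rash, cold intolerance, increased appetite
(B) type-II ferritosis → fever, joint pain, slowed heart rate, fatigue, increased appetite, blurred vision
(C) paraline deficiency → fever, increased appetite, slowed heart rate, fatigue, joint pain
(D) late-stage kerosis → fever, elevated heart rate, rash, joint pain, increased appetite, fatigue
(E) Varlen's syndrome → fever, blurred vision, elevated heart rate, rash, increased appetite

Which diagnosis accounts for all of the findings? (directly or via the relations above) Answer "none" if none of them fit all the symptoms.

Checking each candidate against the observations:
(A) Ormond pathology — rash +; elevated heart rate -; fatigue -; joint pain -; blurred vision -; fever -
(B) type-II ferritosis — fails on rash, elevated heart rate (predicts slowed heart rate, not elevated heart rate)
(C) paraline deficiency — fails on rash, elevated heart rate, blurred vision (predicts slowed heart rate, not elevated heart rate)
(D) late-stage kerosis — rash +; elevated heart rate +; fatigue +; joint pain +; blurred vision -; fever +
(E) Varlen's syndrome — does not account for fatigue, joint pain
Every candidate fails on at least one observation.

none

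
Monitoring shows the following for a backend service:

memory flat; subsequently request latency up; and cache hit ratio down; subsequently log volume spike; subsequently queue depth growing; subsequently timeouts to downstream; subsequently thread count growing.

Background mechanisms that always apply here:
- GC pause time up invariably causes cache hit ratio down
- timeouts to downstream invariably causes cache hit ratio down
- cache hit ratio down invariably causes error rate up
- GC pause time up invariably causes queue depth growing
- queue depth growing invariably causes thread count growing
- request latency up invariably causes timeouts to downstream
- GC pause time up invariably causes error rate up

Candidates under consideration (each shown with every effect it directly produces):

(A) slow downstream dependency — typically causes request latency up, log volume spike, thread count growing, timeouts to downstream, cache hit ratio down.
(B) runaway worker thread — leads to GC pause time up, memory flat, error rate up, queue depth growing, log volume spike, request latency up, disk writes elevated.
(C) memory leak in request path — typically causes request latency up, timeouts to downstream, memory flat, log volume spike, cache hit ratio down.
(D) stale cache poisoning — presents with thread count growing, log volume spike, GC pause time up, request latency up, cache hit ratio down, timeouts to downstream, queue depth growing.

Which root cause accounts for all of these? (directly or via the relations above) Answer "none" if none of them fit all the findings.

B

Checking each candidate against the observations:
(A) slow downstream dependency — does not account for memory flat, queue depth growing
(B) runaway worker thread — memory flat ✓; request latency up ✓; cache hit ratio down ✓ (via GC pause time up → cache hit ratio down); log volume spike ✓; queue depth growing ✓; timeouts to downstream ✓ (via request latency up → timeouts to downstream); thread count growing ✓ (via queue depth growing → thread count growing)
(C) memory leak in request path — does not account for queue depth growing, thread count growing
(D) stale cache poisoning — memory flat ✗; request latency up ✓; cache hit ratio down ✓; log volume spike ✓; queue depth growing ✓; timeouts to downstream ✓; thread count growing ✓
Only (B) is consistent with every observation.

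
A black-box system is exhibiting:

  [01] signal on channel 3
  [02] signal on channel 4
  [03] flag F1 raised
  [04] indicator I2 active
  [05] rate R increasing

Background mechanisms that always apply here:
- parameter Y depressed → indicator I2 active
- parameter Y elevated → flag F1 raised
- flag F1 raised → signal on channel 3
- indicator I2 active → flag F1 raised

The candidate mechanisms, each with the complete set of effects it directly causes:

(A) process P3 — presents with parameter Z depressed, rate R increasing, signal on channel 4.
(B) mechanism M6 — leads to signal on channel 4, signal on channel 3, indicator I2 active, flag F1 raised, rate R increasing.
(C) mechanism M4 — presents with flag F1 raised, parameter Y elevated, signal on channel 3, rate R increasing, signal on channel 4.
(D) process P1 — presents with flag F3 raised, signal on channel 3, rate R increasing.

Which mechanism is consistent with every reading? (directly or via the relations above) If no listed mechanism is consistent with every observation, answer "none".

B

Checking each candidate against the observations:
(A) process P3 — does not account for signal on channel 3, flag F1 raised, indicator I2 active
(B) mechanism M6 — signal on channel 3 +; signal on channel 4 +; flag F1 raised +; indicator I2 active +; rate R increasing +
(C) mechanism M4 — signal on channel 3 +; signal on channel 4 +; flag F1 raised +; indicator I2 active -; rate R increasing +
(D) process P1 — signal on channel 3 +; signal on channel 4 -; flag F1 raised -; indicator I2 active -; rate R increasing +
Only (B) is consistent with every observation.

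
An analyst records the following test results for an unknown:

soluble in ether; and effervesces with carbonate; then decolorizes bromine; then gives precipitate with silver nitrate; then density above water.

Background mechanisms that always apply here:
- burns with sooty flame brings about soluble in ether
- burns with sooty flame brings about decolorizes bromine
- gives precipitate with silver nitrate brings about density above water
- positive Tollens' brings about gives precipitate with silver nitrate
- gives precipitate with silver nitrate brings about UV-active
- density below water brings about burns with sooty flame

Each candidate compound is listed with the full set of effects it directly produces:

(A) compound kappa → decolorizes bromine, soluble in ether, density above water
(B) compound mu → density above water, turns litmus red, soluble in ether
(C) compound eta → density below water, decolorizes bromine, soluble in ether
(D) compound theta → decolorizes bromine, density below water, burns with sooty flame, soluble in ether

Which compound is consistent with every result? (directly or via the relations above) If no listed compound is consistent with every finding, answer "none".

none

For each candidate, compare predicted effects to what was observed:
(A) compound kappa — does not account for effervesces with carbonate, gives precipitate with silver nitrate
(B) compound mu — soluble in ether ✓; effervesces with carbonate ✗; decolorizes bromine ✗; gives precipitate with silver nitrate ✗; density above water ✓
(C) compound eta — soluble in ether ✓; effervesces with carbonate ✗; decolorizes bromine ✓; gives precipitate with silver nitrate ✗; density above water ✗
(D) compound theta — soluble in ether ✓; effervesces with carbonate ✗; decolorizes bromine ✓; gives precipitate with silver nitrate ✗; density above water ✗
Every candidate fails on at least one observation.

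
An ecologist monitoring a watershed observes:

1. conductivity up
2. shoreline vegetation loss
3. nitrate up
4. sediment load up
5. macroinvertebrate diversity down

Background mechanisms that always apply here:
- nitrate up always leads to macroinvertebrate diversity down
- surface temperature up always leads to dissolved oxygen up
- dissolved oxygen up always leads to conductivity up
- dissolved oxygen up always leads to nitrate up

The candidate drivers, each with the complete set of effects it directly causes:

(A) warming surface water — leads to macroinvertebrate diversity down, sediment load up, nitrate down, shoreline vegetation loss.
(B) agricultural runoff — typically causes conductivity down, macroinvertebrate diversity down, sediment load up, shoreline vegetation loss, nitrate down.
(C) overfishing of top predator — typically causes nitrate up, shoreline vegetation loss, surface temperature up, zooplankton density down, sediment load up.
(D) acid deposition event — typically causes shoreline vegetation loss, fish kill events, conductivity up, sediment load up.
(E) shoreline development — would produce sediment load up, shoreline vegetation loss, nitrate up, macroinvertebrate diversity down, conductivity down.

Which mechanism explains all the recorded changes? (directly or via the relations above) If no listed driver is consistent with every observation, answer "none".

C

For each candidate, compare predicted effects to what was observed:
(A) warming surface water — conductivity up NO; shoreline vegetation loss yes; nitrate up NO; sediment load up yes; macroinvertebrate diversity down yes
(B) agricultural runoff — fails on conductivity up, nitrate up (predicts conductivity down, not conductivity up; predicts nitrate down, not nitrate up)
(C) overfishing of top predator — accounts for every observation (conductivity up by surface temperature up → dissolved oxygen up → conductivity up)
(D) acid deposition event — does not account for nitrate up, macroinvertebrate diversity down
(E) shoreline development — fails on conductivity up (predicts conductivity down, not conductivity up)
(C) alone accounts for all the evidence.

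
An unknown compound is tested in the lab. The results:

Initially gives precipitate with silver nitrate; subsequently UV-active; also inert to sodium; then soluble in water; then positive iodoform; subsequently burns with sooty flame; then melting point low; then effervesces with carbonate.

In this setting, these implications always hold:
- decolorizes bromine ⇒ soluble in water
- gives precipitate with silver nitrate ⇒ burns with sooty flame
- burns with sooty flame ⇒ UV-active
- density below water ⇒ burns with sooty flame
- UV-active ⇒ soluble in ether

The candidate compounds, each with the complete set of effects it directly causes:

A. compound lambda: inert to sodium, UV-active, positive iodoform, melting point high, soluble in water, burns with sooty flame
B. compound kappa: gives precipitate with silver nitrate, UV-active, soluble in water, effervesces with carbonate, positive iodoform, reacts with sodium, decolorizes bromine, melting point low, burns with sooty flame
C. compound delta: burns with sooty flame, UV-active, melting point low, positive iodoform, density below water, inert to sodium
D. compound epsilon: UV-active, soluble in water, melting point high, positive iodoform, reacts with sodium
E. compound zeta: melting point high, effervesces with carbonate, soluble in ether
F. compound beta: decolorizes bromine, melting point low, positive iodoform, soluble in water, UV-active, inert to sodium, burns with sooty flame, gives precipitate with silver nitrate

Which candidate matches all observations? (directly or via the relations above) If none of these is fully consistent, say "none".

Testing each hypothesis:
(A) compound lambda — gives precipitate with silver nitrate miss; UV-active match; inert to sodium match; soluble in water match; positive iodoform match; burns with sooty flame match; melting point low miss; effervesces with carbonate miss
(B) compound kappa — gives precipitate with silver nitrate match; UV-active match; inert to sodium miss; soluble in water match; positive iodoform match; burns with sooty flame match; melting point low match; effervesces with carbonate match
(C) compound delta — does not account for gives precipitate with silver nitrate, soluble in water, effervesces with carbonate
(D) compound epsilon — fails on gives precipitate with silver nitrate, inert to sodium, burns with sooty flame, melting point low, effervesces with carbonate (predicts reacts with sodium, not inert to sodium; predicts melting point high, not melting point low)
(E) compound zeta — gives precipitate with silver nitrate miss; UV-active miss; inert to sodium miss; soluble in water miss; positive iodoform miss; burns with sooty flame miss; melting point low miss; effervesces with carbonate match
(F) compound beta — does not account for effervesces with carbonate
None of the listed candidates fits everything.

none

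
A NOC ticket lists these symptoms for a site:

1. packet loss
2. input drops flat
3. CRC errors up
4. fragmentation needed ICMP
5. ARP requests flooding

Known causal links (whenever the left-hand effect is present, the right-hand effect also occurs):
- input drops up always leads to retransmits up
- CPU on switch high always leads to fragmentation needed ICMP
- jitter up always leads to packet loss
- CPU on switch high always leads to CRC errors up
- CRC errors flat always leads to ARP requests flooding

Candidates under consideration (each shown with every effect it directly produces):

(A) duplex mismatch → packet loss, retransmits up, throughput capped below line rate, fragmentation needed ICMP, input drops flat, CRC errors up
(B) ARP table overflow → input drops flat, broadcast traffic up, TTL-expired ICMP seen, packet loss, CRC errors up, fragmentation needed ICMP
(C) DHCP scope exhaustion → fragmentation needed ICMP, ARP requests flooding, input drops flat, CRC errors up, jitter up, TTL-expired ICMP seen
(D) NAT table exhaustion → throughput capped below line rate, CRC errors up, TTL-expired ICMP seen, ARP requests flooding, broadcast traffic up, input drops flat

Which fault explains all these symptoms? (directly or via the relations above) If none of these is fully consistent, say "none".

C

Per-candidate check:
(A) duplex mismatch — packet loss +; input drops flat +; CRC errors up +; fragmentation needed ICMP +; ARP requests flooding -
(B) ARP table overflow — packet loss +; input drops flat +; CRC errors up +; fragmentation needed ICMP +; ARP requests flooding -
(C) DHCP scope exhaustion — accounts for every observation (packet loss via jitter up → packet loss)
(D) NAT table exhaustion — packet loss -; input drops flat +; CRC errors up +; fragmentation needed ICMP -; ARP requests flooding +
Only (C) is consistent with every observation.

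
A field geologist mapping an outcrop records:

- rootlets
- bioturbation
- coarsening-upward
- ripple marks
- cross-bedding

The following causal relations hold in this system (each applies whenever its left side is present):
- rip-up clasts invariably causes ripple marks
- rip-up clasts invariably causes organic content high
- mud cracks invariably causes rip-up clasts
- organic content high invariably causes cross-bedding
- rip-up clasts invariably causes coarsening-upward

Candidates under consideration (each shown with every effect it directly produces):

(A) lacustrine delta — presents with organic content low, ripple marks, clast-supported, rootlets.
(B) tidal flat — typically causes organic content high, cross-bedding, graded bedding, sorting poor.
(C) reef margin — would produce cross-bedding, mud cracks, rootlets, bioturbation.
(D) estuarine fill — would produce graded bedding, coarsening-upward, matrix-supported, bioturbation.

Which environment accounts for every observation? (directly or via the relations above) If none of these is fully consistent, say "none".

C

For each candidate, compare predicted effects to what was observed:
(A) lacustrine delta — rootlets yes; bioturbation NO; coarsening-upward NO; ripple marks yes; cross-bedding NO
(B) tidal flat — rootlets NO; bioturbation NO; coarsening-upward NO; ripple marks NO; cross-bedding yes
(C) reef margin — rootlets yes; bioturbation yes; coarsening-upward yes (through mud cracks → rip-up clasts → coarsening-upward); ripple marks yes (through mud cracks → rip-up clasts → ripple marks); cross-bedding yes
(D) estuarine fill — does not account for rootlets, ripple marks, cross-bedding
(C) is the only candidate with no mismatches.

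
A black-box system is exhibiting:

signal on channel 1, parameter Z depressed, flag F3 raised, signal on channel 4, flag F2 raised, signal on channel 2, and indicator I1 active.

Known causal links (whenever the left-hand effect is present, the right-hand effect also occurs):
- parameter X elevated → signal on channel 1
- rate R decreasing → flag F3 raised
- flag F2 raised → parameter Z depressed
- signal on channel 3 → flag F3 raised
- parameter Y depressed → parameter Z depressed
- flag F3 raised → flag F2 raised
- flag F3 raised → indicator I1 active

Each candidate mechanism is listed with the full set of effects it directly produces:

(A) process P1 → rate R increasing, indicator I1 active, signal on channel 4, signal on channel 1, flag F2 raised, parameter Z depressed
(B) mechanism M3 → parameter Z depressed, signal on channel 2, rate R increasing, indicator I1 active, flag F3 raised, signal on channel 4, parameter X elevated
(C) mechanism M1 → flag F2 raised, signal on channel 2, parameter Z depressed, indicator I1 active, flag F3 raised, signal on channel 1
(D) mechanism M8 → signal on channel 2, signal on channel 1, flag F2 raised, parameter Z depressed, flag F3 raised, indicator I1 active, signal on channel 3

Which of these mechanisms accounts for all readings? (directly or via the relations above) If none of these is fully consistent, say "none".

Testing each hypothesis:
(A) process P1 — does not account for flag F3 raised, signal on channel 2
(B) mechanism M3 — signal on channel 1 yes (through parameter X elevated → signal on channel 1); parameter Z depressed yes; flag F3 raised yes; signal on channel 4 yes; flag F2 raised yes (through flag F3 raised → flag F2 raised); signal on channel 2 yes; indicator I1 active yes
(C) mechanism M1 — signal on channel 1 yes; parameter Z depressed yes; flag F3 raised yes; signal on channel 4 NO; flag F2 raised yes; signal on channel 2 yes; indicator I1 active yes
(D) mechanism M8 — signal on channel 1 yes; parameter Z depressed yes; flag F3 raised yes; signal on channel 4 NO; flag F2 raised yes; signal on channel 2 yes; indicator I1 active yes
Only (B) is consistent with every observation.

B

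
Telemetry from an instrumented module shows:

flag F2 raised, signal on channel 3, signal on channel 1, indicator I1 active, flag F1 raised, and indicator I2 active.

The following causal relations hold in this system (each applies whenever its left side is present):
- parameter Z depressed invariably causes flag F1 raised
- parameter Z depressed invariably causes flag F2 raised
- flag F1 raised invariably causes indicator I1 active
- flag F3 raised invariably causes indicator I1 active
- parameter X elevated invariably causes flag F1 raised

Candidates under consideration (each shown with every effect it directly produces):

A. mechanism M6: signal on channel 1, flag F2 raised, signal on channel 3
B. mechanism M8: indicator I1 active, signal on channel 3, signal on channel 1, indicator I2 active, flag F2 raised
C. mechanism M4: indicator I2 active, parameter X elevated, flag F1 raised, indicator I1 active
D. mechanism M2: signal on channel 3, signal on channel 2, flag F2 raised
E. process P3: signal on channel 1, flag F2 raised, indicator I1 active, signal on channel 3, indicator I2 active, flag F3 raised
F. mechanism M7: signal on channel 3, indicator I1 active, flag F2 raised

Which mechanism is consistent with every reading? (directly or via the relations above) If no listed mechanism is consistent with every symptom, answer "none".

Checking each candidate against the observations:
(A) mechanism M6 — does not account for indicator I1 active, flag F1 raised, indicator I2 active
(B) mechanism M8 — flag F2 raised match; signal on channel 3 match; signal on channel 1 match; indicator I1 active match; flag F1 raised miss; indicator I2 active match
(C) mechanism M4 — does not account for flag F2 raised, signal on channel 3, signal on channel 1
(D) mechanism M2 — flag F2 raised match; signal on channel 3 match; signal on channel 1 miss; indicator I1 active miss; flag F1 raised miss; indicator I2 active miss
(E) process P3 — flag F2 raised match; signal on channel 3 match; signal on channel 1 match; indicator I1 active match; flag F1 raised miss; indicator I2 active match
(F) mechanism M7 — does not account for signal on channel 1, flag F1 raised, indicator I2 active
None of the listed candidates fits everything.

none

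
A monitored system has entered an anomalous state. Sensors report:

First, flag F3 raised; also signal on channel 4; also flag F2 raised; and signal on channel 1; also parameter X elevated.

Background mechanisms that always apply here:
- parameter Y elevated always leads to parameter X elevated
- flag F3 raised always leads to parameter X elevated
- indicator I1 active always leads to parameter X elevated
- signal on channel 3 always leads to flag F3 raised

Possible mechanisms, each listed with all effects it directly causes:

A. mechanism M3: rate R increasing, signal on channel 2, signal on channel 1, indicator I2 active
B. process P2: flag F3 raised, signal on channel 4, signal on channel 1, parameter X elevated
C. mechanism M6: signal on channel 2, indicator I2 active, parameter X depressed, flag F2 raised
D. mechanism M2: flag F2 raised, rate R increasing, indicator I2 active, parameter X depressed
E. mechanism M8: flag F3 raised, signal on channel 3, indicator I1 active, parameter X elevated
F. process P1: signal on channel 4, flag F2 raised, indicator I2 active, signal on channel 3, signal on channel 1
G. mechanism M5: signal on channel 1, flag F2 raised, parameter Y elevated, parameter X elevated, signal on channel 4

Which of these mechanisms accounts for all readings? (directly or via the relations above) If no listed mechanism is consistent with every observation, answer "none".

Per-candidate check:
(A) mechanism M3 — does not account for flag F3 raised, signal on channel 4, flag F2 raised, parameter X elevated
(B) process P2 — does not account for flag F2 raised
(C) mechanism M6 — fails on flag F3 raised, signal on channel 4, signal on channel 1, parameter X elevated (predicts parameter X depressed, not parameter X elevated)
(D) mechanism M2 — fails on flag F3 raised, signal on channel 4, signal on channel 1, parameter X elevated (predicts parameter X depressed, not parameter X elevated)
(E) mechanism M8 — flag F3 raised +; signal on channel 4 -; flag F2 raised -; signal on channel 1 -; parameter X elevated +
(F) process P1 — accounts for every observation (flag F3 raised by signal on channel 3 → flag F3 raised)
(G) mechanism M5 — does not account for flag F3 raised
Only (F) is consistent with every observation.

F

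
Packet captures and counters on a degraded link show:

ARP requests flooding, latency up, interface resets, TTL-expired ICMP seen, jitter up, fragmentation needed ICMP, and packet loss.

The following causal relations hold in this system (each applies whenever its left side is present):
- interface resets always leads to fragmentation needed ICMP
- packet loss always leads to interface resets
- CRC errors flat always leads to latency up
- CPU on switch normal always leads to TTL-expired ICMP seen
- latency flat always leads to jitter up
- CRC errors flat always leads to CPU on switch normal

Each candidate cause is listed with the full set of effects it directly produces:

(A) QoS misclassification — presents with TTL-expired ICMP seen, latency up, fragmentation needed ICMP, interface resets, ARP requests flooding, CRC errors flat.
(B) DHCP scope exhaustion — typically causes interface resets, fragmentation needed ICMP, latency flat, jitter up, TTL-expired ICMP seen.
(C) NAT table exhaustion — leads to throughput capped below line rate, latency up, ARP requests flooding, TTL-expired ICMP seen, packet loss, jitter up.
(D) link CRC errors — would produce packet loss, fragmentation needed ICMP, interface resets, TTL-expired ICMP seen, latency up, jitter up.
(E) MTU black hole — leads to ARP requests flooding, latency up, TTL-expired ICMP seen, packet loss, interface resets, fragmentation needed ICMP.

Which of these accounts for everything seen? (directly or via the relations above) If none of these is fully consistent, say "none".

For each candidate, compare predicted effects to what was observed:
(A) QoS misclassification — ARP requests flooding yes; latency up yes; interface resets yes; TTL-expired ICMP seen yes; jitter up NO; fragmentation needed ICMP yes; packet loss NO
(B) DHCP scope exhaustion — fails on ARP requests flooding, latency up, packet loss (predicts latency flat, not latency up)
(C) NAT table exhaustion — ARP requests flooding yes; latency up yes; interface resets yes (through packet loss → interface resets); TTL-expired ICMP seen yes; jitter up yes; fragmentation needed ICMP yes (through packet loss → interface resets → fragmentation needed ICMP); packet loss yes
(D) link CRC errors — ARP requests flooding NO; latency up yes; interface resets yes; TTL-expired ICMP seen yes; jitter up yes; fragmentation needed ICMP yes; packet loss yes
(E) MTU black hole — does not account for jitter up
(C) is the only candidate with no mismatches.

C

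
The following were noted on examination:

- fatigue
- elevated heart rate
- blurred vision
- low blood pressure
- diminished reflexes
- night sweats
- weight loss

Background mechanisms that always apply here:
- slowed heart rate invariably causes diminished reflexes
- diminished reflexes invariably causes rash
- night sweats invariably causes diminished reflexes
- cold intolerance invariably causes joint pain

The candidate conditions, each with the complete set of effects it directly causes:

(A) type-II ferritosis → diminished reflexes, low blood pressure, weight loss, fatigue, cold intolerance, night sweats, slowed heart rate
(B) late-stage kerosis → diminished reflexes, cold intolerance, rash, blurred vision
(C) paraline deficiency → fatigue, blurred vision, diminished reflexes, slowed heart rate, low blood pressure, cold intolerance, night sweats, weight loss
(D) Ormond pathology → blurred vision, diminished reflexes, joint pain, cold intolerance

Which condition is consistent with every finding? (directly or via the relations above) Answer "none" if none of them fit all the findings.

none

Checking each candidate against the observations:
(A) type-II ferritosis — fails on elevated heart rate, blurred vision (predicts slowed heart rate, not elevated heart rate)
(B) late-stage kerosis — fatigue ✗; elevated heart rate ✗; blurred vision ✓; low blood pressure ✗; diminished reflexes ✓; night sweats ✗; weight loss ✗
(C) paraline deficiency — fatigue ✓; elevated heart rate ✗; blurred vision ✓; low blood pressure ✓; diminished reflexes ✓; night sweats ✓; weight loss ✓
(D) Ormond pathology — fatigue ✗; elevated heart rate ✗; blurred vision ✓; low blood pressure ✗; diminished reflexes ✓; night sweats ✗; weight loss ✗
Every candidate fails on at least one observation.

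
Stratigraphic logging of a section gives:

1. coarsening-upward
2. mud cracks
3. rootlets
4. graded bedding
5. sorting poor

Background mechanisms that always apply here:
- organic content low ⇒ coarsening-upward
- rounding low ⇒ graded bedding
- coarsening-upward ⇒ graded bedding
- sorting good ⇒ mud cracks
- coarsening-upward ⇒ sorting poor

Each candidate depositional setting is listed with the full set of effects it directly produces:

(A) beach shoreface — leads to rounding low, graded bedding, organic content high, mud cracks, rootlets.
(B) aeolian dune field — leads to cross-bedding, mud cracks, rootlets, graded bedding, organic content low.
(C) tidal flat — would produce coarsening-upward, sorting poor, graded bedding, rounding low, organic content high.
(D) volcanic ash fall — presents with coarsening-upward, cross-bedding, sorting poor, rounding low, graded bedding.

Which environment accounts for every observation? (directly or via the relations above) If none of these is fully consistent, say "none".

B

For each candidate, compare predicted effects to what was observed:
(A) beach shoreface — coarsening-upward ✗; mud cracks ✓; rootlets ✓; graded bedding ✓; sorting poor ✗
(B) aeolian dune field — coarsening-upward ✓ (via organic content low → coarsening-upward); mud cracks ✓; rootlets ✓; graded bedding ✓; sorting poor ✓ (via organic content low → coarsening-upward → sorting poor)
(C) tidal flat — does not account for mud cracks, rootlets
(D) volcanic ash fall — coarsening-upward ✓; mud cracks ✗; rootlets ✗; graded bedding ✓; sorting poor ✓
(B) alone accounts for all the evidence.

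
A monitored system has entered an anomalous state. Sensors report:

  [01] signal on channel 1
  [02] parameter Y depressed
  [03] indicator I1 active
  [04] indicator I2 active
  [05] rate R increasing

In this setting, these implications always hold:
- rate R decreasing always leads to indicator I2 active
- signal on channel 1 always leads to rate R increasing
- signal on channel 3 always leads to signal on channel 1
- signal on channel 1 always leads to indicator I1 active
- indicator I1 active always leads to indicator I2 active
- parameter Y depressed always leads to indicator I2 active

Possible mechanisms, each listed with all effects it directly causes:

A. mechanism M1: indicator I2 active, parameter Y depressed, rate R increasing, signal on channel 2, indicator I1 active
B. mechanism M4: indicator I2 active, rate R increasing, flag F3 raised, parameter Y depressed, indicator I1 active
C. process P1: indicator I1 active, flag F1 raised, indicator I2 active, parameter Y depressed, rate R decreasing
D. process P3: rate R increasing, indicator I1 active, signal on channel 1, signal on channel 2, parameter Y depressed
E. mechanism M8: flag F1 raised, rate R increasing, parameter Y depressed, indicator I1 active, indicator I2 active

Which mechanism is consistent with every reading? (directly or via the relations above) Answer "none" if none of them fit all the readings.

Per-candidate check:
(A) mechanism M1 — does not account for signal on channel 1
(B) mechanism M4 — signal on channel 1 miss; parameter Y depressed match; indicator I1 active match; indicator I2 active match; rate R increasing match
(C) process P1 — signal on channel 1 miss; parameter Y depressed match; indicator I1 active match; indicator I2 active match; rate R increasing miss
(D) process P3 — signal on channel 1 match; parameter Y depressed match; indicator I1 active match; indicator I2 active match (through indicator I1 active → indicator I2 active); rate R increasing match
(E) mechanism M8 — does not account for signal on channel 1
(D) alone accounts for all the evidence.

D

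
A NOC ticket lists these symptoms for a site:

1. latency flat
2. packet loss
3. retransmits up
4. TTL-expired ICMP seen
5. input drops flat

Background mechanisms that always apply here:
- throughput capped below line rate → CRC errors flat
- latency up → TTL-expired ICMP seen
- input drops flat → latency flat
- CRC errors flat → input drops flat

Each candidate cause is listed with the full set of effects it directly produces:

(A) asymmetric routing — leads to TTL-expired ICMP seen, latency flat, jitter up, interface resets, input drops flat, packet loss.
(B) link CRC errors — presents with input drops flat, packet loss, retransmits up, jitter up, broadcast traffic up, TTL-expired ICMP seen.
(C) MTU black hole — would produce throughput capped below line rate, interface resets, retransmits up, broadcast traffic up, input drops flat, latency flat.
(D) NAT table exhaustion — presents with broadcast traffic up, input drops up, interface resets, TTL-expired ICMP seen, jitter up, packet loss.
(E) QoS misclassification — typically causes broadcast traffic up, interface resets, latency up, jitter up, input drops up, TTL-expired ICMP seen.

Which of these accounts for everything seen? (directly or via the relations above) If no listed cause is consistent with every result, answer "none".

For each candidate, compare predicted effects to what was observed:
(A) asymmetric routing — latency flat match; packet loss match; retransmits up miss; TTL-expired ICMP seen match; input drops flat match
(B) link CRC errors — accounts for every observation (latency flat by input drops flat → latency flat)
(C) MTU black hole — does not account for packet loss, TTL-expired ICMP seen
(D) NAT table exhaustion — latency flat miss; packet loss match; retransmits up miss; TTL-expired ICMP seen match; input drops flat miss
(E) QoS misclassification — latency flat miss; packet loss miss; retransmits up miss; TTL-expired ICMP seen match; input drops flat miss
(B) alone accounts for all the evidence.

B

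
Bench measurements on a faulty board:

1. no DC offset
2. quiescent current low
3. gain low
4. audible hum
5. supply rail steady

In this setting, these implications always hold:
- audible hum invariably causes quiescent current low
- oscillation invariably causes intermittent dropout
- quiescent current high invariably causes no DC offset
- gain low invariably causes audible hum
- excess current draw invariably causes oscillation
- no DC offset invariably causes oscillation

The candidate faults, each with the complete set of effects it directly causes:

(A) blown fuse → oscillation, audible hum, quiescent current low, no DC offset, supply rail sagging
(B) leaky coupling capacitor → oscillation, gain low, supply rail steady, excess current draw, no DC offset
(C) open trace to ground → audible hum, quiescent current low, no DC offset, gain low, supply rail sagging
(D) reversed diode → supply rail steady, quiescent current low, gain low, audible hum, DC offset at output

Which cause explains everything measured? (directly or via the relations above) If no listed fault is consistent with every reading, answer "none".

B

Checking each candidate against the observations:
(A) blown fuse — no DC offset match; quiescent current low match; gain low miss; audible hum match; supply rail steady miss
(B) leaky coupling capacitor — accounts for every observation (quiescent current low through gain low → audible hum → quiescent current low)
(C) open trace to ground — no DC offset match; quiescent current low match; gain low match; audible hum match; supply rail steady miss
(D) reversed diode — fails on no DC offset (predicts DC offset at output, not no DC offset)
(B) alone accounts for all the evidence.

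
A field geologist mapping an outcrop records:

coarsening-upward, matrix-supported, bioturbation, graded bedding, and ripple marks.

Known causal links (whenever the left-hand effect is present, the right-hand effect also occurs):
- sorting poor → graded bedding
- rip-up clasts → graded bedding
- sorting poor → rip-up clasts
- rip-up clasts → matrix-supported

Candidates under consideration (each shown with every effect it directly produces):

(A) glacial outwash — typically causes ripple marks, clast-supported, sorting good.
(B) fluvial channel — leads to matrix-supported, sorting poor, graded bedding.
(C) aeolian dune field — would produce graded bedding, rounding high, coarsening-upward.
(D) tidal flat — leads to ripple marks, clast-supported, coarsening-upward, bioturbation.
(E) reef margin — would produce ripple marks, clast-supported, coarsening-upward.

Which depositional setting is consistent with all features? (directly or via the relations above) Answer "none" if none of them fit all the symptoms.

Checking each candidate against the observations:
(A) glacial outwash — coarsening-upward -; matrix-supported -; bioturbation -; graded bedding -; ripple marks +
(B) fluvial channel — coarsening-upward -; matrix-supported +; bioturbation -; graded bedding +; ripple marks -
(C) aeolian dune field — does not account for matrix-supported, bioturbation, ripple marks
(D) tidal flat — coarsening-upward +; matrix-supported -; bioturbation +; graded bedding -; ripple marks +
(E) reef margin — fails on matrix-supported, bioturbation, graded bedding (predicts clast-supported, not matrix-supported)
None of the listed candidates fits everything.

none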